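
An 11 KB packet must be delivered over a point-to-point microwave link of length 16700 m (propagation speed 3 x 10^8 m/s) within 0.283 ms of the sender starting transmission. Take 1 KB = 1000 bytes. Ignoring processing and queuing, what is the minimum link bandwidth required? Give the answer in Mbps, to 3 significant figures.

387 Mbps

L = 88000 bits.
Propagation delay = 16700 / 300000000 = 0.0556667 ms.
Transmission budget = 0.283 − 0.0556667 = 0.227333 ms.
R ≥ L / t_tx = 88000 bits / 0.000227333 s = 387 Mbps.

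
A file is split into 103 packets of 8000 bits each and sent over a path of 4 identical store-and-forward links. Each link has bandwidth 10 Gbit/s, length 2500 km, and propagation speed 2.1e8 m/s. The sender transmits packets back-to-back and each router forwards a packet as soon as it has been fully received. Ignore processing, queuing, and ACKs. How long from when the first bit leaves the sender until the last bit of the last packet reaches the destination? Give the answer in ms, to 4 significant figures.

Per-hop transmission t_tx = L/R = 8000/10000000000 = 0.0008 ms.
Per-hop propagation t_prop = 2500000/210000000 = 11.9048 ms.
Pipeline fill: first packet needs 4·t_tx to clear all hops; remaining 102 packets each add one t_tx.
Total = (4+103-1)·t_tx + 4·t_prop = 106·0.0008 + 4·11.9048 = 47.70 ms.

47.70 ms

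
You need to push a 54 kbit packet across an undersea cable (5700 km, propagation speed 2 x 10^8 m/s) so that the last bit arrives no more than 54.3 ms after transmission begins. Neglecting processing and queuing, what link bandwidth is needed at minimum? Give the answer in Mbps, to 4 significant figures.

Propagation delay = 5700000 / 200000000 = 28.5 ms.
Transmission budget = 54.3 − 28.5 = 25.8 ms.
R ≥ L / t_tx = 54000 bits / 0.0258 s = 2.093 Mbps.

2.093 Mbps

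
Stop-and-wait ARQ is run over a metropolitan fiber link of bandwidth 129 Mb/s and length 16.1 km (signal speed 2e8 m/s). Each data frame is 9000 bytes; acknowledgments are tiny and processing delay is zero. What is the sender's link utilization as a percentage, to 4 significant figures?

t_tx = L/R = 72000/129000000 = 0.00055814 s.
t_prop = 16100/200000000 = 8.05e-05 s; RTT = 0.000161 s.
Cycle = t_tx + RTT = 0.00071914 s.
Utilization = t_tx / cycle = 0.00055814/0.00071914 = 77.61 %.

77.61 %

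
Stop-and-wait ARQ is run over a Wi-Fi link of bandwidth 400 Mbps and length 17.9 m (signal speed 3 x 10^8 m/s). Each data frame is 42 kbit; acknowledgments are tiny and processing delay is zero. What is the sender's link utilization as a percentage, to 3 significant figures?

t_tx = L/R = 42000/400000000 = 0.000105 s.
t_prop = 17.9/300000000 = 5.96667e-08 s; RTT = 1.19333e-07 s.
Cycle = t_tx + RTT = 0.000105119 s.
Utilization = t_tx / cycle = 0.000105/0.000105119 = 99.9 %.

99.9 %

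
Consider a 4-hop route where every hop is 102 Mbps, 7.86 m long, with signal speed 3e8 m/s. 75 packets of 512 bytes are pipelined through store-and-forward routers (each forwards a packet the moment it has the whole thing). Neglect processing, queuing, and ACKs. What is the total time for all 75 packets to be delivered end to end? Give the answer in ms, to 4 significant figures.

Per-hop transmission t_tx = L/R = 4096/102000000 = 0.0401569 ms.
Per-hop propagation t_prop = 7.86/300000000 = 2.62e-05 ms.
Pipeline fill: first packet needs 4·t_tx to clear all hops; remaining 74 packets each add one t_tx.
Total = (4+75-1)·t_tx + 4·t_prop = 78·0.0401569 + 4·2.62e-05 = 3.132 ms.

3.132 ms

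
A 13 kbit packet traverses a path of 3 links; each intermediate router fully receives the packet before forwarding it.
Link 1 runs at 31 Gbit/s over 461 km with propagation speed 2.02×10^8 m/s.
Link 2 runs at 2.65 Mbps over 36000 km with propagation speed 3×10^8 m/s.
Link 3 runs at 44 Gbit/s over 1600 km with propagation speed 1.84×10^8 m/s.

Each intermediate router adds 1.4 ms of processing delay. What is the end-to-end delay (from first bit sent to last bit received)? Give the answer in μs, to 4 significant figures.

L = 13000 bits.
Transmission delays (L/R per hop): 0.419355, 4905.66, 0.295455 μs; sum = 4906.38 μs.
Propagation delays (d/s per hop): 2282.18, 120000, 8695.65 μs; sum = 130978 μs.
Processing at 2 router(s): 2 × 1.4 ms = 2800 μs.
End-to-end = 138700 μs.

138700 μs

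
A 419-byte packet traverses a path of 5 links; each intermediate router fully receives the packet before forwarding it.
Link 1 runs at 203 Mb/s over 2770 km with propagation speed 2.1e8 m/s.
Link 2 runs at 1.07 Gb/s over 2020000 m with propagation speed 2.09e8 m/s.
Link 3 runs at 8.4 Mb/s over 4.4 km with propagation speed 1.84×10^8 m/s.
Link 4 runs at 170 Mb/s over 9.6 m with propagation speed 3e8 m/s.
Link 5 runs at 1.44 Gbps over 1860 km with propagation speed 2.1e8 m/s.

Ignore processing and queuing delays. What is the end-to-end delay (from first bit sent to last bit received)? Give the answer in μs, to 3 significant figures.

L = 419 × 8 = 3352 bits.
Transmission delays (L/R per hop): 16.5123, 3.13271, 399.048, 19.7176, 2.32778 μs; sum = 440.738 μs.
Propagation delays (d/s per hop): 13190.5, 9665.07, 23.913, 0.032, 8857.14 μs; sum = 31736.6 μs.
End-to-end = 32200 μs.

32200 μs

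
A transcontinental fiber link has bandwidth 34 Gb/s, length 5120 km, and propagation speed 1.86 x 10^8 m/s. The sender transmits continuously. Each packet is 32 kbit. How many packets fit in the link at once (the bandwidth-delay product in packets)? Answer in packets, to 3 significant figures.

29200 packets

Propagation delay = 5120000 / 186000000 = 0.0275269 s.
BDP = R × t_prop = 34000000000 × 0.0275269 = 935914000 bits.
In packets of 32000 bits: 29200 packets.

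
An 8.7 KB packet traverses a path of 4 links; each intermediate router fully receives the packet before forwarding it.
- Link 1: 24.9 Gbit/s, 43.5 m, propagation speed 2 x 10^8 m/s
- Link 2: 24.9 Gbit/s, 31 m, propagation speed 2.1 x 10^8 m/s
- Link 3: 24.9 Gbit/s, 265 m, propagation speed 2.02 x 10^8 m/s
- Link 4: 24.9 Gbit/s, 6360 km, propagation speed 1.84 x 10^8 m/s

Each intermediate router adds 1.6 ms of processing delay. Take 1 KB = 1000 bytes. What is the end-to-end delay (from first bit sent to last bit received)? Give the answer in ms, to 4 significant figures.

L = 69600 bits.
Transmission delay per hop = L/R = 69600/24900000000 = 0.00279518 ms; 4 hops → 0.0111807 ms.
Propagation delays (d/s per hop): 0.0002175, 0.000147619, 0.00131188, 34.5652 ms; sum = 34.5669 ms.
Processing at 3 router(s): 3 × 1.6 ms = 4.8 ms.
End-to-end = 39.38 ms.

39.38 ms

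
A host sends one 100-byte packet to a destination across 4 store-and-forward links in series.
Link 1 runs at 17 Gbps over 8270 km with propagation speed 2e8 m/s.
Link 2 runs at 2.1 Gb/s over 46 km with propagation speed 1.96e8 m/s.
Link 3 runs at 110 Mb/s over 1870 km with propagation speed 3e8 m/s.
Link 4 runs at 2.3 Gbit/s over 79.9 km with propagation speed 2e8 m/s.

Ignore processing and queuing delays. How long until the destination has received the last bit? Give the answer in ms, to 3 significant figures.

L = 100 × 8 = 800 bits.
Transmission delays (L/R per hop): 4.70588e-05, 0.000380952, 0.00727273, 0.000347826 ms; sum = 0.00804856 ms.
Propagation delays (d/s per hop): 41.35, 0.234694, 6.23333, 0.3995 ms; sum = 48.2175 ms.
End-to-end = 48.2 ms.

48.2 ms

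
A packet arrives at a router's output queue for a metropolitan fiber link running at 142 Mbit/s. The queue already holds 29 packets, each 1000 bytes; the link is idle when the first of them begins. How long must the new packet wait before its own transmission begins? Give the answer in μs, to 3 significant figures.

Each queued packet: L/R = 8000/142000000 = 56.338 μs.
29 queued → 1633.8 μs.
Queuing delay = 1630 μs.

1630 μs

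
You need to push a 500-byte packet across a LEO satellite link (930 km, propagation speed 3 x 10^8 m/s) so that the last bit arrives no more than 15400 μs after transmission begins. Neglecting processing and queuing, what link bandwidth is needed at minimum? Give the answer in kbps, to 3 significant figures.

325 kbps

L = 4000 bits.
Propagation delay = 930000 / 300000000 = 3100 μs.
Transmission budget = 15400 − 3100 = 12300 μs.
R ≥ L / t_tx = 4000 bits / 0.0123 s = 325 kbps.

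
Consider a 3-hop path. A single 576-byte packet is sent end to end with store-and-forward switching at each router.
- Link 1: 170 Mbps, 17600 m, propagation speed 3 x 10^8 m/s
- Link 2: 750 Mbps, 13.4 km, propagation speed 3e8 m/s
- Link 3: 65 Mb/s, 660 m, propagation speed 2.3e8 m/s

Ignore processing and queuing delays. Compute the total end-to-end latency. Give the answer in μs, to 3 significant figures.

L = 576 × 8 = 4608 bits.
Transmission delays (L/R per hop): 27.1059, 6.144, 70.8923 μs; sum = 104.142 μs.
Propagation delays (d/s per hop): 58.6667, 44.6667, 2.86957 μs; sum = 106.203 μs.
End-to-end = 210 μs.

210 μs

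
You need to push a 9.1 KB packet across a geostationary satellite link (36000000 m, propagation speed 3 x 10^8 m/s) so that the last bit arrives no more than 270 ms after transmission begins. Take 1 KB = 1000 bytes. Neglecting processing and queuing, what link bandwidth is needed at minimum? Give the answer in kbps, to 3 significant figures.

L = 72800 bits.
Propagation delay = 36000000 / 300000000 = 120 ms.
Transmission budget = 270 − 120 = 150 ms.
R ≥ L / t_tx = 72800 bits / 0.15 s = 485 kbps.

485 kbps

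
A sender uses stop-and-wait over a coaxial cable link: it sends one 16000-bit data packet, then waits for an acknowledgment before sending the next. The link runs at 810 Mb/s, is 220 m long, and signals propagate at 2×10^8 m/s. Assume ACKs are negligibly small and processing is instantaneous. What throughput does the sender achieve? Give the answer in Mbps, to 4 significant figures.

t_tx = L/R = 16000/810000000 = 1.97531e-05 s.
t_prop = 220/200000000 = 1.1e-06 s; RTT = 2.2e-06 s.
Cycle = t_tx + RTT = 2.19531e-05 s.
Throughput = L / cycle = 16000 / 2.19531e-05 = 728.8 Mbps.

728.8 Mbps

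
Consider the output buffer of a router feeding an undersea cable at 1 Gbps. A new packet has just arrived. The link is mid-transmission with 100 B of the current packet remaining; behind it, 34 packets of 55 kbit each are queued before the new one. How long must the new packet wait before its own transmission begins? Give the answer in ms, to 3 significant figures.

1.87 ms

Each queued packet: L/R = 55000/1000000000 = 0.055 ms.
34 queued → 1.87 ms.
Plus remaining 800 bits of current packet: 0.0008 ms.
Queuing delay = 1.87 ms.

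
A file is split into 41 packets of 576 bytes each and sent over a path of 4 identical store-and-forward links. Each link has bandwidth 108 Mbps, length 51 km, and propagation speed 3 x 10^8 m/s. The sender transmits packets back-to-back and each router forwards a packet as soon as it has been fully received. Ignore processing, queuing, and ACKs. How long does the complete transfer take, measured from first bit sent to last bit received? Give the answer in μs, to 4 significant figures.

Per-hop transmission t_tx = L/R = 4608/108000000 = 42.6667 μs.
Per-hop propagation t_prop = 51000/300000000 = 170 μs.
Pipeline fill: first packet needs 4·t_tx to clear all hops; remaining 40 packets each add one t_tx.
Total = (4+41-1)·t_tx + 4·t_prop = 44·42.6667 + 4·170 = 2557 μs.

2557 μs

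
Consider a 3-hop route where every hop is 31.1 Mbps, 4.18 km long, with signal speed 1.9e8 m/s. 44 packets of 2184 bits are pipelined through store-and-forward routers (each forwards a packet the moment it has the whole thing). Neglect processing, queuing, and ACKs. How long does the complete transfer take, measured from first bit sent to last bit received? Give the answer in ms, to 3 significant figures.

Per-hop transmission t_tx = L/R = 2184/31100000 = 0.0702251 ms.
Per-hop propagation t_prop = 4180/190000000 = 0.022 ms.
Pipeline fill: first packet needs 3·t_tx to clear all hops; remaining 43 packets each add one t_tx.
Total = (3+44-1)·t_tx + 3·t_prop = 46·0.0702251 + 3·0.022 = 3.30 ms.

3.30 ms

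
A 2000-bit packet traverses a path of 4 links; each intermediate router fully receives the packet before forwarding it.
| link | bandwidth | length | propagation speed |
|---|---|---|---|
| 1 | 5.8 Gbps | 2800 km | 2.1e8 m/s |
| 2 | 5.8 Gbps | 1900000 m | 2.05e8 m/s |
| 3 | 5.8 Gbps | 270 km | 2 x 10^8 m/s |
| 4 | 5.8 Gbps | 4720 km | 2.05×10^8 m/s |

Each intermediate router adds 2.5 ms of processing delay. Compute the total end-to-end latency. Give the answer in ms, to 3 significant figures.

Transmission delay per hop = L/R = 2000/5800000000 = 0.000344828 ms; 4 hops → 0.00137931 ms.
Propagation delays (d/s per hop): 13.3333, 9.26829, 1.35, 23.0244 ms; sum = 46.976 ms.
Processing at 3 router(s): 3 × 2.5 ms = 7.5 ms.
End-to-end = 54.5 ms.

54.5 ms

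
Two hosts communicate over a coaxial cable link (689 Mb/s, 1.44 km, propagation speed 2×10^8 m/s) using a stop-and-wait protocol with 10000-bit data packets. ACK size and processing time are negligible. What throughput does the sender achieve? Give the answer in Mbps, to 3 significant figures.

t_tx = L/R = 10000/689000000 = 1.45138e-05 s.
t_prop = 1440/200000000 = 7.2e-06 s; RTT = 1.44e-05 s.
Cycle = t_tx + RTT = 2.89138e-05 s.
Throughput = L / cycle = 10000 / 2.89138e-05 = 346 Mbps.

346 Mbps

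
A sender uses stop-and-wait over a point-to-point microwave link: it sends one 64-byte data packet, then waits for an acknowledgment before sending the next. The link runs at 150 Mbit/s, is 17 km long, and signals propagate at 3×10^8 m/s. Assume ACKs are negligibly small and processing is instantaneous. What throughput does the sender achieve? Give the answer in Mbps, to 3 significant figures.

t_tx = L/R = 512/150000000 = 3.41333e-06 s.
t_prop = 17000/300000000 = 5.66667e-05 s; RTT = 0.000113333 s.
Cycle = t_tx + RTT = 0.000116747 s.
Throughput = L / cycle = 512 / 0.000116747 = 4.39 Mbps.

4.39 Mbps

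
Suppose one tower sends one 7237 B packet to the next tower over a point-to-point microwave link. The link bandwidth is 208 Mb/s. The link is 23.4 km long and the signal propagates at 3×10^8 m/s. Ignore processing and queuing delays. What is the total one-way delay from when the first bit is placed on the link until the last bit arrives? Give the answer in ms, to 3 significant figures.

0.356 ms

L = 7237 × 8 = 57896 bits.
Transmission delay = L/R = 57896 / 208000000 = 0.278346 ms.
Propagation delay = d/s = 23400 m / 300000000 m/s = 0.078 ms.
Total = 0.356 ms.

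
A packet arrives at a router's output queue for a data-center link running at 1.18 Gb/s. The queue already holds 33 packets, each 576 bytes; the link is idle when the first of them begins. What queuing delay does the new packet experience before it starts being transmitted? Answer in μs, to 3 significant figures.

129 μs

Each queued packet: L/R = 4608/1180000000 = 3.90508 μs.
33 queued → 128.868 μs.
Queuing delay = 129 μs.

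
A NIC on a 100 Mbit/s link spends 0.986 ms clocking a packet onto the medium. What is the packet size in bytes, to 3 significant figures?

L = R × t_tx = 100000000 b/s × 0.000986 s = 98600 bits.
In bytes: 98600 / 8 = 12300 bytes.

12300 bytes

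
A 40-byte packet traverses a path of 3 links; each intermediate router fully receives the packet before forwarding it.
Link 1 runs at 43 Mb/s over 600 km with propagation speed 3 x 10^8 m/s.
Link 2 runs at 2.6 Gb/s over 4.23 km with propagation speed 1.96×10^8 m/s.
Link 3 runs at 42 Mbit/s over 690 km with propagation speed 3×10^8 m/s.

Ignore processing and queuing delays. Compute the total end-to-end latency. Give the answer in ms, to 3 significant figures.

4.34 ms

L = 40 × 8 = 320 bits.
Transmission delays (L/R per hop): 0.00744186, 0.000123077, 0.00761905 ms; sum = 0.015184 ms.
Propagation delays (d/s per hop): 2, 0.0215816, 2.3 ms; sum = 4.32158 ms.
End-to-end = 4.34 ms.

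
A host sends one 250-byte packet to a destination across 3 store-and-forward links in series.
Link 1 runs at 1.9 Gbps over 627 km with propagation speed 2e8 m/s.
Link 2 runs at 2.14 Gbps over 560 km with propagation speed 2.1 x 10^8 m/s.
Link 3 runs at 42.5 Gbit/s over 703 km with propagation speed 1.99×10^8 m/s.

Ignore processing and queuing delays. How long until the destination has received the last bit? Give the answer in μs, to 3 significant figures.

L = 250 × 8 = 2000 bits.
Transmission delays (L/R per hop): 1.05263, 0.934579, 0.0470588 μs; sum = 2.03427 μs.
Propagation delays (d/s per hop): 3135, 2666.67, 3532.66 μs; sum = 9334.33 μs.
End-to-end = 9340 μs.

9340 μs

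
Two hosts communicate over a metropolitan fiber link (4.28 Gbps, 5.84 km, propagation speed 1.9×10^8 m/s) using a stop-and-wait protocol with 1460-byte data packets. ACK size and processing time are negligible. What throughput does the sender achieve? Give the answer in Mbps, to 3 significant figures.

t_tx = L/R = 11680/4.28e+09 = 2.72897e-06 s.
t_prop = 5840/190000000 = 3.07368e-05 s; RTT = 6.14737e-05 s.
Cycle = t_tx + RTT = 6.42027e-05 s.
Throughput = L / cycle = 11680 / 6.42027e-05 = 182 Mbps.

182 Mbps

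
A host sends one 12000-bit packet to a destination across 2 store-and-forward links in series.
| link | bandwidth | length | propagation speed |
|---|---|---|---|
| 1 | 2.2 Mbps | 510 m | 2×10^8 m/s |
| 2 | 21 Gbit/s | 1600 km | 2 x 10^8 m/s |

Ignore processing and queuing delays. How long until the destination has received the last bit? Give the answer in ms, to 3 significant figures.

13.5 ms

Transmission delays (L/R per hop): 5.45455, 0.000571429 ms; sum = 5.45512 ms.
Propagation delays (d/s per hop): 0.00255, 8 ms; sum = 8.00255 ms.
End-to-end = 13.5 ms.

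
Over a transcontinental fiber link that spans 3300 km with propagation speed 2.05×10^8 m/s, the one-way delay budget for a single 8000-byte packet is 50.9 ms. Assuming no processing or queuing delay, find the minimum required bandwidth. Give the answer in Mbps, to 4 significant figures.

1.839 Mbps

L = 64000 bits.
Propagation delay = 3300000 / 2.05e+08 = 16.0976 ms.
Transmission budget = 50.9 − 16.0976 = 34.8024 ms.
R ≥ L / t_tx = 64000 bits / 0.0348024 s = 1.839 Mbps.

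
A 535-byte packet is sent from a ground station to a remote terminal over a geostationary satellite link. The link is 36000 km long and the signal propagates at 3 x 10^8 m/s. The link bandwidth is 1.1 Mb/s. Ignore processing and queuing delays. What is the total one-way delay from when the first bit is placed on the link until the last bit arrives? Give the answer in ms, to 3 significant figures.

L = 535 × 8 = 4280 bits.
Transmission delay = L/R = 4280 / 1100000 = 3.89091 ms.
Propagation delay = d/s = 36000000 m / 300000000 m/s = 120 ms.
Total = 124 ms.

124 ms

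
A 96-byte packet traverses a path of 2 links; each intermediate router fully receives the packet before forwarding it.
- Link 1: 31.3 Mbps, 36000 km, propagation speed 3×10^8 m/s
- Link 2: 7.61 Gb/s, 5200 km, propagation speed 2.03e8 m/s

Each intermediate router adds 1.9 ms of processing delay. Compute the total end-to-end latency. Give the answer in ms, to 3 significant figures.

148 ms

L = 96 × 8 = 768 bits.
Transmission delays (L/R per hop): 0.0245367, 0.00010092 ms; sum = 0.0246377 ms.
Propagation delays (d/s per hop): 120, 25.6158 ms; sum = 145.616 ms.
Processing at 1 router(s): 1 × 1.9 ms = 1.9 ms.
End-to-end = 148 ms.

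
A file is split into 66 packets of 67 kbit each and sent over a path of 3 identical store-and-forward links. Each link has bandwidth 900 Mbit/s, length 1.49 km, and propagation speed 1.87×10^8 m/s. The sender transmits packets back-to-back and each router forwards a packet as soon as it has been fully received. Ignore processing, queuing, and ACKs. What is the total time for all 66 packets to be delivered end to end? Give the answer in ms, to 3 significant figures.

5.09 ms

Per-hop transmission t_tx = L/R = 67000/900000000 = 0.0744444 ms.
Per-hop propagation t_prop = 1490/187000000 = 0.00796791 ms.
Pipeline fill: first packet needs 3·t_tx to clear all hops; remaining 65 packets each add one t_tx.
Total = (3+66-1)·t_tx + 3·t_prop = 68·0.0744444 + 3·0.00796791 = 5.09 ms.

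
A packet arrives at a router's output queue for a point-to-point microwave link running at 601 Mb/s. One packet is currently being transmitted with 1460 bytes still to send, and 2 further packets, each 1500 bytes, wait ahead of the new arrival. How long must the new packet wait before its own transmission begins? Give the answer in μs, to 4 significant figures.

Each queued packet: L/R = 12000/601000000 = 19.9667 μs.
2 queued → 39.9334 μs.
Plus remaining 11680 bits of current packet: 19.4343 μs.
Queuing delay = 59.37 μs.

59.37 μs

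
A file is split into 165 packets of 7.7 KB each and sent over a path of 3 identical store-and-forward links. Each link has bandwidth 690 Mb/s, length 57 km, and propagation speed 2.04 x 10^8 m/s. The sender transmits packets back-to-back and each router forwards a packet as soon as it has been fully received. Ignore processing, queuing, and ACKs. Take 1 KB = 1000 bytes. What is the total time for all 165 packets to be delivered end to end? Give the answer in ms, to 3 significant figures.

15.7 ms

Per-hop transmission t_tx = L/R = 61600/690000000 = 0.0892754 ms.
Per-hop propagation t_prop = 57000/204000000 = 0.279412 ms.
Pipeline fill: first packet needs 3·t_tx to clear all hops; remaining 164 packets each add one t_tx.
Total = (3+165-1)·t_tx + 3·t_prop = 167·0.0892754 + 3·0.279412 = 15.7 ms.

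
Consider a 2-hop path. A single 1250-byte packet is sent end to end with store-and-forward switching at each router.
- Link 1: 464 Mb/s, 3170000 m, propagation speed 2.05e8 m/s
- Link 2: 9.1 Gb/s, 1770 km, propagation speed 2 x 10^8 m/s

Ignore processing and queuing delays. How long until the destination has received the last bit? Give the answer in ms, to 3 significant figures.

24.3 ms

L = 1250 × 8 = 10000 bits.
Transmission delays (L/R per hop): 0.0215517, 0.0010989 ms; sum = 0.0226506 ms.
Propagation delays (d/s per hop): 15.4634, 8.85 ms; sum = 24.3134 ms.
End-to-end = 24.3 ms.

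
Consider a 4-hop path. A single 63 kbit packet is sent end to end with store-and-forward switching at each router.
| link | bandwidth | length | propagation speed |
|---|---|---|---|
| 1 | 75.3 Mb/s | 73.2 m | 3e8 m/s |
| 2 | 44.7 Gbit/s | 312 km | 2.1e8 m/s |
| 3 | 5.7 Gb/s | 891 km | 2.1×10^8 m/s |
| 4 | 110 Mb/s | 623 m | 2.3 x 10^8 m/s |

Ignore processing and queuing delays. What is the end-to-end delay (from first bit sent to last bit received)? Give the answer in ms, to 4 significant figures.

7.153 ms

L = 63000 bits.
Transmission delays (L/R per hop): 0.836653, 0.0014094, 0.0110526, 0.572727 ms; sum = 1.42184 ms.
Propagation delays (d/s per hop): 0.000244, 1.48571, 4.24286, 0.0027087 ms; sum = 5.73152 ms.
End-to-end = 7.153 ms.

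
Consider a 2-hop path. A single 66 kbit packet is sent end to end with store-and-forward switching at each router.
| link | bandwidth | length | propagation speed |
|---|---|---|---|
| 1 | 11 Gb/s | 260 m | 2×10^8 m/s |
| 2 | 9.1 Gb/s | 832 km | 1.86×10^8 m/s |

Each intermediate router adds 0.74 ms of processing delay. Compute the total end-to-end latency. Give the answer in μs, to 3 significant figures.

L = 66000 bits.
Transmission delays (L/R per hop): 6, 7.25275 μs; sum = 13.2527 μs.
Propagation delays (d/s per hop): 1.3, 4473.12 μs; sum = 4474.42 μs.
Processing at 1 router(s): 1 × 0.74 ms = 740 μs.
End-to-end = 5230 μs.

5230 μs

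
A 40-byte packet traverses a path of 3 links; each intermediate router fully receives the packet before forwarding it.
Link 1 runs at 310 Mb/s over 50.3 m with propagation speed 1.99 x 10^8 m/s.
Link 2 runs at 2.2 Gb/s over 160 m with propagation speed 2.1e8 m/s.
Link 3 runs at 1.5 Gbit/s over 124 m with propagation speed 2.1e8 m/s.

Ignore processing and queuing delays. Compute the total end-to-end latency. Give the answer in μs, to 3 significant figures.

3.00 μs

L = 40 × 8 = 320 bits.
Transmission delays (L/R per hop): 1.03226, 0.145455, 0.213333 μs; sum = 1.39105 μs.
Propagation delays (d/s per hop): 0.252764, 0.761905, 0.590476 μs; sum = 1.60514 μs.
End-to-end = 3.00 μs.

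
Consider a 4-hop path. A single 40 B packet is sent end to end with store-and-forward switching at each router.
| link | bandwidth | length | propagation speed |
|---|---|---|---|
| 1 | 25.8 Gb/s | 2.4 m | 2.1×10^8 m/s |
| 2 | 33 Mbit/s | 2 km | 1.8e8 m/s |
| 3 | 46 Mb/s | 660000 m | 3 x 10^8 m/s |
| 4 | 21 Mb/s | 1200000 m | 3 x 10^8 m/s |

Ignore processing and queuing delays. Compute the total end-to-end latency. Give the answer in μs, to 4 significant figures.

L = 40 × 8 = 320 bits.
Transmission delays (L/R per hop): 0.0124031, 9.69697, 6.95652, 15.2381 μs; sum = 31.904 μs.
Propagation delays (d/s per hop): 0.0114286, 11.1111, 2200, 4000 μs; sum = 6211.12 μs.
End-to-end = 6243 μs.

6243 μs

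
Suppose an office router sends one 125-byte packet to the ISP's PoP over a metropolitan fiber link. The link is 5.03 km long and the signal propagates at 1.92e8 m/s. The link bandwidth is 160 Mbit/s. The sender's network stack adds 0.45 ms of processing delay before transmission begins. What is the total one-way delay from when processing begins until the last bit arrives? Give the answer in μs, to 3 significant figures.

482 μs

L = 125 × 8 = 1000 bits.
Transmission delay = L/R = 1000 / 160000000 = 6.25 μs.
Propagation delay = d/s = 5030 m / 192000000 m/s = 26.1979 μs.
Plus processing delay 0.45 ms = 450 μs.
Total = 482 μs.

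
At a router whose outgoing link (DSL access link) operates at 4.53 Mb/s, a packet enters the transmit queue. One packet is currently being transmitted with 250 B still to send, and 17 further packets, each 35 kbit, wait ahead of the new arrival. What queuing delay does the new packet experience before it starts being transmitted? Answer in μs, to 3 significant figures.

132000 μs

Each queued packet: L/R = 35000/4530000 = 7726.27 μs.
17 queued → 131347 μs.
Plus remaining 2000 bits of current packet: 441.501 μs.
Queuing delay = 132000 μs.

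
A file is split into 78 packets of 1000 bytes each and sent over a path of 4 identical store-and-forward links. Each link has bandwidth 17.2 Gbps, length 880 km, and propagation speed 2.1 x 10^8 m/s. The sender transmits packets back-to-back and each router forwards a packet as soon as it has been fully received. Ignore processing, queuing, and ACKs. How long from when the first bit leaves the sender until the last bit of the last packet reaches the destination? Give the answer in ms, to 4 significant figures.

Per-hop transmission t_tx = L/R = 8000/17200000000 = 0.000465116 ms.
Per-hop propagation t_prop = 880000/210000000 = 4.19048 ms.
Pipeline fill: first packet needs 4·t_tx to clear all hops; remaining 77 packets each add one t_tx.
Total = (4+78-1)·t_tx + 4·t_prop = 81·0.000465116 + 4·4.19048 = 16.80 ms.

16.80 ms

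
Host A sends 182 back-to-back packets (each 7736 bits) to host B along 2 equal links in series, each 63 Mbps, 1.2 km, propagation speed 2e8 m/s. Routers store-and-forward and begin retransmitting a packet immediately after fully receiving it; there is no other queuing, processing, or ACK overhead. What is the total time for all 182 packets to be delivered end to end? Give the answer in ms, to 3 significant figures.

Per-hop transmission t_tx = L/R = 7736/63000000 = 0.122794 ms.
Per-hop propagation t_prop = 1200/200000000 = 0.006 ms.
Pipeline fill: first packet needs 2·t_tx to clear all hops; remaining 181 packets each add one t_tx.
Total = (2+182-1)·t_tx + 2·t_prop = 183·0.122794 + 2·0.006 = 22.5 ms.

22.5 ms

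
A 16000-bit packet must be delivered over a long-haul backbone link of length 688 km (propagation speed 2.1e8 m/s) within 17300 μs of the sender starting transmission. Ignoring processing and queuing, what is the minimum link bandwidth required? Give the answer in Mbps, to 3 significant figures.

1.14 Mbps

Propagation delay = 688000 / 210000000 = 3276.19 μs.
Transmission budget = 17300 − 3276.19 = 14023.8 μs.
R ≥ L / t_tx = 16000 bits / 0.0140238 s = 1.14 Mbps.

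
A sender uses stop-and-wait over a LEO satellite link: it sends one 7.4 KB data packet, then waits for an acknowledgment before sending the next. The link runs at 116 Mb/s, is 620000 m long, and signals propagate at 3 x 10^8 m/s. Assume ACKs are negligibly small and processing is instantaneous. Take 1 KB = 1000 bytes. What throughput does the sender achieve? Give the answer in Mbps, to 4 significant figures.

12.75 Mbps

t_tx = L/R = 59200/116000000 = 0.000510345 s.
t_prop = 620000/300000000 = 0.00206667 s; RTT = 0.00413333 s.
Cycle = t_tx + RTT = 0.00464368 s.
Throughput = L / cycle = 59200 / 0.00464368 = 12.75 Mbps.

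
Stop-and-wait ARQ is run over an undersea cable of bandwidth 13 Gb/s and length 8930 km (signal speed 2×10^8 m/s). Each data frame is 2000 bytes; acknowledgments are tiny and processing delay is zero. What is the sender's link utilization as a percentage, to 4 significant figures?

t_tx = L/R = 16000/13000000000 = 1.23077e-06 s.
t_prop = 8930000/200000000 = 0.04465 s; RTT = 0.0893 s.
Cycle = t_tx + RTT = 0.0893012 s.
Utilization = t_tx / cycle = 1.23077e-06/0.0893012 = 0.001378 %.

0.001378 %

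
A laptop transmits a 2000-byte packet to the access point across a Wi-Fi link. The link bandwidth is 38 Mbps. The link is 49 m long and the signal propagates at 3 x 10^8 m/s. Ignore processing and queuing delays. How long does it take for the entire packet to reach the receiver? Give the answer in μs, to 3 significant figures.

421 μs

L = 2000 × 8 = 16000 bits.
Transmission delay = L/R = 16000 / 38000000 = 421.053 μs.
Propagation delay = d/s = 49 m / 300000000 m/s = 0.163333 μs.
Total = 421 μs.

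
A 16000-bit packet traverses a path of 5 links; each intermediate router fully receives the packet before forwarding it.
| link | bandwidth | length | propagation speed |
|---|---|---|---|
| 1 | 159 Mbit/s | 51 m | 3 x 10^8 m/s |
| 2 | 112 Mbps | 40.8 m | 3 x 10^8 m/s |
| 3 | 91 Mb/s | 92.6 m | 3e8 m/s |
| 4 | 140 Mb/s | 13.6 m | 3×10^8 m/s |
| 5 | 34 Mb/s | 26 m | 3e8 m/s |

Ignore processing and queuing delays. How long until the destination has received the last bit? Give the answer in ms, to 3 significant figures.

1.00 ms

Transmission delays (L/R per hop): 0.100629, 0.142857, 0.175824, 0.114286, 0.470588 ms; sum = 1.00418 ms.
Propagation delays (d/s per hop): 0.00017, 0.000136, 0.000308667, 4.53333e-05, 8.66667e-05 ms; sum = 0.000746667 ms.
End-to-end = 1.00 ms.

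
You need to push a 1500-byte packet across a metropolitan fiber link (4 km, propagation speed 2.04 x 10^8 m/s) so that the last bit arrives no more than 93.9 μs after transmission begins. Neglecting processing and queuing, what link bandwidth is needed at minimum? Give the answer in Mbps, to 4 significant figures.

161.5 Mbps

L = 12000 bits.
Propagation delay = 4000 / 204000000 = 19.6078 μs.
Transmission budget = 93.9 − 19.6078 = 74.2922 μs.
R ≥ L / t_tx = 12000 bits / 7.42922e-05 s = 161.5 Mbps.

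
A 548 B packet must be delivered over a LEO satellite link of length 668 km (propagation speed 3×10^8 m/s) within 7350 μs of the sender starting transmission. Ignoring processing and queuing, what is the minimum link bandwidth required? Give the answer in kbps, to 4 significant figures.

855.7 kbps

L = 4384 bits.
Propagation delay = 668000 / 300000000 = 2226.67 μs.
Transmission budget = 7350 − 2226.67 = 5123.33 μs.
R ≥ L / t_tx = 4384 bits / 0.00512333 s = 855.7 kbps.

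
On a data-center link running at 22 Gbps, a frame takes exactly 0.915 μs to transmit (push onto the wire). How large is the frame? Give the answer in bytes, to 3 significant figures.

2520 bytes

L = R × t_tx = 22000000000 b/s × 9.15e-07 s = 20130 bits.
In bytes: 20130 / 8 = 2520 bytes.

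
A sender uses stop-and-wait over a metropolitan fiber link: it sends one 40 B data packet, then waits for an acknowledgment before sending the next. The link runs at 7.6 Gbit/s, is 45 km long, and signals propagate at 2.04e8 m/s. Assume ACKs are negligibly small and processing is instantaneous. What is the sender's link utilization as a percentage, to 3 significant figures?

t_tx = L/R = 320/7600000000 = 4.21053e-08 s.
t_prop = 45000/204000000 = 0.000220588 s; RTT = 0.000441176 s.
Cycle = t_tx + RTT = 0.000441219 s.
Utilization = t_tx / cycle = 4.21053e-08/0.000441219 = 0.00954 %.

0.00954 %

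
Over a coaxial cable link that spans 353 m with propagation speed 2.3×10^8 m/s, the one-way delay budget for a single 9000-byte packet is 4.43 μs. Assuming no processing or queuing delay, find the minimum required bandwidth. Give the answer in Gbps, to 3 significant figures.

L = 72000 bits.
Propagation delay = 353 / 2.3e+08 = 1.53478 μs.
Transmission budget = 4.43 − 1.53478 = 2.89522 μs.
R ≥ L / t_tx = 72000 bits / 2.89522e-06 s = 24.9 Gbps.

24.9 Gbps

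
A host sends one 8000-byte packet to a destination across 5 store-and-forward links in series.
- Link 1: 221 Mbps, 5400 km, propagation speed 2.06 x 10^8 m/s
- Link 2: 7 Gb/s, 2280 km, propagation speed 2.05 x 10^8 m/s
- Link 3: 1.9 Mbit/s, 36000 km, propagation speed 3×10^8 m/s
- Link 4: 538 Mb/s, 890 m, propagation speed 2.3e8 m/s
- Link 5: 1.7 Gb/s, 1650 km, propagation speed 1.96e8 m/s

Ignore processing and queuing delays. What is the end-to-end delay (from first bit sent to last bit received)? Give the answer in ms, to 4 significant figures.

199.9 ms

L = 8000 × 8 = 64000 bits.
Transmission delays (L/R per hop): 0.289593, 0.00914286, 33.6842, 0.118959, 0.0376471 ms; sum = 34.1396 ms.
Propagation delays (d/s per hop): 26.2136, 11.122, 120, 0.00386957, 8.41837 ms; sum = 165.758 ms.
End-to-end = 199.9 ms.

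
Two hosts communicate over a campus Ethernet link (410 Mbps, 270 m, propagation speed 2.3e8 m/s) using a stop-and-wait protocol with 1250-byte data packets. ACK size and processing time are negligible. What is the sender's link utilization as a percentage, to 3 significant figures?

t_tx = L/R = 10000/410000000 = 2.43902e-05 s.
t_prop = 270/2.3e+08 = 1.17391e-06 s; RTT = 2.34783e-06 s.
Cycle = t_tx + RTT = 2.67381e-05 s.
Utilization = t_tx / cycle = 2.43902e-05/2.67381e-05 = 91.2 %.

91.2 %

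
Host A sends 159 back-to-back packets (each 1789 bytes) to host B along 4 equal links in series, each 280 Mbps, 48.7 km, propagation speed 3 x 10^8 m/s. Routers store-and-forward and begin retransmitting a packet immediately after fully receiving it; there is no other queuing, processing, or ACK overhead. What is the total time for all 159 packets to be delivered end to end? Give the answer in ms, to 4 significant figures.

Per-hop transmission t_tx = L/R = 14312/280000000 = 0.0511143 ms.
Per-hop propagation t_prop = 48700/300000000 = 0.162333 ms.
Pipeline fill: first packet needs 4·t_tx to clear all hops; remaining 158 packets each add one t_tx.
Total = (4+159-1)·t_tx + 4·t_prop = 162·0.0511143 + 4·0.162333 = 8.930 ms.

8.930 ms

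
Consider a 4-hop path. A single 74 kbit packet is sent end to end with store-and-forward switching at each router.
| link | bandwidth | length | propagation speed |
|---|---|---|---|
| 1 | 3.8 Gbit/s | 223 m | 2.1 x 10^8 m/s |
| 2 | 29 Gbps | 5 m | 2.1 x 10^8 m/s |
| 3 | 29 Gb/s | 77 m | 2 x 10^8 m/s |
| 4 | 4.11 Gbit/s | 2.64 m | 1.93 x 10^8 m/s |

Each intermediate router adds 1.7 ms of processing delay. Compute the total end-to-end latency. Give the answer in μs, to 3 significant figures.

L = 74000 bits.
Transmission delays (L/R per hop): 19.4737, 2.55172, 2.55172, 18.0049 μs; sum = 42.582 μs.
Propagation delays (d/s per hop): 1.0619, 0.0238095, 0.385, 0.0136788 μs; sum = 1.48439 μs.
Processing at 3 router(s): 3 × 1.7 ms = 5100 μs.
End-to-end = 5140 μs.

5140 μs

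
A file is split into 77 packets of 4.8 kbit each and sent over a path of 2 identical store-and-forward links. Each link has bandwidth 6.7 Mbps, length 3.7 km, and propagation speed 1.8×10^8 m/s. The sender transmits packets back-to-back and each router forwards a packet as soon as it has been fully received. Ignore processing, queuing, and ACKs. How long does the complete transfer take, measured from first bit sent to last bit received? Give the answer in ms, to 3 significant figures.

Per-hop transmission t_tx = L/R = 4800/6700000 = 0.716418 ms.
Per-hop propagation t_prop = 3700/180000000 = 0.0205556 ms.
Pipeline fill: first packet needs 2·t_tx to clear all hops; remaining 76 packets each add one t_tx.
Total = (2+77-1)·t_tx + 2·t_prop = 78·0.716418 + 2·0.0205556 = 55.9 ms.

55.9 ms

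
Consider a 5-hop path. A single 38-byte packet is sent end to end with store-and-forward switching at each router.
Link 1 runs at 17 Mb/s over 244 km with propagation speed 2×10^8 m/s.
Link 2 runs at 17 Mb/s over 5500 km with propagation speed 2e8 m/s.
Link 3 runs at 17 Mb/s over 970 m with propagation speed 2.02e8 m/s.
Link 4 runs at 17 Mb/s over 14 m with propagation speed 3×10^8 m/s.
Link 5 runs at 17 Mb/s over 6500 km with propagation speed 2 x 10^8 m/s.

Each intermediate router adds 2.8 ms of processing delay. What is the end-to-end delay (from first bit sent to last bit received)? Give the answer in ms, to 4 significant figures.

L = 38 × 8 = 304 bits.
Transmission delay per hop = L/R = 304/17000000 = 0.0178824 ms; 5 hops → 0.0894118 ms.
Propagation delays (d/s per hop): 1.22, 27.5, 0.00480198, 4.66667e-05, 32.5 ms; sum = 61.2248 ms.
Processing at 4 router(s): 4 × 2.8 ms = 11.2 ms.
End-to-end = 72.51 ms.

72.51 ms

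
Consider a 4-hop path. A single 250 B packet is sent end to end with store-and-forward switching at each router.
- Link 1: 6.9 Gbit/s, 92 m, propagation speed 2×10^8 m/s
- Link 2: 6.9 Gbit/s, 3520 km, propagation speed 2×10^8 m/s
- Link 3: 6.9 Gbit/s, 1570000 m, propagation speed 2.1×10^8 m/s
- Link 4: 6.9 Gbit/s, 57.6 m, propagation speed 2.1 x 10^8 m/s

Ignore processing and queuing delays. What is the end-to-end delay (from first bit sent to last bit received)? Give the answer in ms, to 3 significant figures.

L = 250 × 8 = 2000 bits.
Transmission delay per hop = L/R = 2000/6900000000 = 0.000289855 ms; 4 hops → 0.00115942 ms.
Propagation delays (d/s per hop): 0.00046, 17.6, 7.47619, 0.000274286 ms; sum = 25.0769 ms.
End-to-end = 25.1 ms.

25.1 ms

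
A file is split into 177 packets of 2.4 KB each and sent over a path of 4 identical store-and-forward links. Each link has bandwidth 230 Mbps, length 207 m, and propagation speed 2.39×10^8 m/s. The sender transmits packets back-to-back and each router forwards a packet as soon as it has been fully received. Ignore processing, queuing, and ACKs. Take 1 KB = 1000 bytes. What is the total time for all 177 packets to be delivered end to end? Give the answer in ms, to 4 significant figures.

Per-hop transmission t_tx = L/R = 19200/230000000 = 0.0834783 ms.
Per-hop propagation t_prop = 207/239000000 = 0.000866109 ms.
Pipeline fill: first packet needs 4·t_tx to clear all hops; remaining 176 packets each add one t_tx.
Total = (4+177-1)·t_tx + 4·t_prop = 180·0.0834783 + 4·0.000866109 = 15.03 ms.

15.03 ms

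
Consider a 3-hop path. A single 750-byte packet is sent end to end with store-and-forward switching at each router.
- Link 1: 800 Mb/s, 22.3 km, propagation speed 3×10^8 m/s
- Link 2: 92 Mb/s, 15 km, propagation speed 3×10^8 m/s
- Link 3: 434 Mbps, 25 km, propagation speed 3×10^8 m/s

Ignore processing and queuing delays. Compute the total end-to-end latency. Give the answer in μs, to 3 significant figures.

294 μs

L = 750 × 8 = 6000 bits.
Transmission delays (L/R per hop): 7.5, 65.2174, 13.8249 μs; sum = 86.5423 μs.
Propagation delays (d/s per hop): 74.3333, 50, 83.3333 μs; sum = 207.667 μs.
End-to-end = 294 μs.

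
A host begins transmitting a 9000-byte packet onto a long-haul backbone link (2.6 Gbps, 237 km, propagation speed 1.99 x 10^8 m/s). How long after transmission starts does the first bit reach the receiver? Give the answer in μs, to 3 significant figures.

1190 μs

First bit experiences only propagation delay: d/s = 237000/199000000 = 1190 μs.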